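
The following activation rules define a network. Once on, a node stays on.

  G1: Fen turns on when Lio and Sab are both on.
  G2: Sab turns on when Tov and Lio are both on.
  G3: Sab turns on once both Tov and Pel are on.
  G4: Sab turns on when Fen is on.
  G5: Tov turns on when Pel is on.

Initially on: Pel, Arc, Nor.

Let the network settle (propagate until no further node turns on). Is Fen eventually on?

No

Fen would need Lio and Sab (G1), but Lio never turns on.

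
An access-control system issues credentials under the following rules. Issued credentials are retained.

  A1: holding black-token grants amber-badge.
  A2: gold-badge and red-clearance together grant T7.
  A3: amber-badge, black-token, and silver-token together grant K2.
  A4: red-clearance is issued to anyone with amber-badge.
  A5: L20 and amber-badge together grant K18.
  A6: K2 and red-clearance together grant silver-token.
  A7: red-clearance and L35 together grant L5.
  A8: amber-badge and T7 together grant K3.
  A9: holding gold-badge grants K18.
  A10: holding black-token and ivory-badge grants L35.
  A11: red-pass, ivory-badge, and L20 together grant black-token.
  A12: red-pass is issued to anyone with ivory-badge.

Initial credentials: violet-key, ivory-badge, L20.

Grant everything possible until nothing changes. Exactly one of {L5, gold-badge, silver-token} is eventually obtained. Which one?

Holding ivory-badge grants red-pass (A12).
Holding red-pass, ivory-badge, and L20 grants black-token (A11).
Holding black-token grants amber-badge (A1).
Holding black-token and ivory-badge grants L35 (A10).
Holding amber-badge grants red-clearance (A4).
Holding red-clearance and L35 grants L5 (A7).
No rule produces gold-badge, and it is not given. silver-token would need K2 and red-clearance (A6), but K2 is never granted.

L5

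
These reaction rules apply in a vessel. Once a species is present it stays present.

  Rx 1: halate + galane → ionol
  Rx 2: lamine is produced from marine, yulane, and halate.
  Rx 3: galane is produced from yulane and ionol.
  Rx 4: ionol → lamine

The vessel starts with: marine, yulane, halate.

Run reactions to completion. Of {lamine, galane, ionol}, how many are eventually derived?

1

marine, yulane, and halate present → lamine forms (Rx 2).
lamine: reached.
galane would need yulane and ionol (Rx 3), but ionol never forms.
ionol would need halate and galane (Rx 1), but galane never forms.
Reached: lamine — 1 of the 3.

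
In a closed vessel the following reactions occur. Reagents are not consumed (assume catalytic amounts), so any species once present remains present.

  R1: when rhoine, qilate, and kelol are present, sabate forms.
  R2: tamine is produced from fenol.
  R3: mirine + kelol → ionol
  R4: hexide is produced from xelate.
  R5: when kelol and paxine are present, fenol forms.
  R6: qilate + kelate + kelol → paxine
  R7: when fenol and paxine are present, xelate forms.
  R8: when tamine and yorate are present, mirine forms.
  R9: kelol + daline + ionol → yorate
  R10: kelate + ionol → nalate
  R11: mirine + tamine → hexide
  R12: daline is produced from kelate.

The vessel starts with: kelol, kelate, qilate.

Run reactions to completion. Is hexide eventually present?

Yes

qilate, kelate, and kelol present → paxine forms (R6).
kelol and paxine present → fenol forms (R5).
fenol and paxine present → xelate forms (R7).
xelate present → hexide forms (R4).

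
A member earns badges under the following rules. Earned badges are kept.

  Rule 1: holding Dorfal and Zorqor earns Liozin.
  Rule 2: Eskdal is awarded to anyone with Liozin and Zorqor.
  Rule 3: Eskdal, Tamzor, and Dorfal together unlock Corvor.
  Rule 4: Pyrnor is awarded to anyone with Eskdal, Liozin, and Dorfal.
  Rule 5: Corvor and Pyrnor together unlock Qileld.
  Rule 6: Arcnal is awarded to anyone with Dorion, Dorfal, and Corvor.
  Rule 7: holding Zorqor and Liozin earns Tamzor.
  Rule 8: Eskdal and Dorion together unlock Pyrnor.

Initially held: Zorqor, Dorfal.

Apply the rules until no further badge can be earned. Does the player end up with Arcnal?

Arcnal would need Dorion, Dorfal, and Corvor (Rule 6), but Dorion is never earned.

No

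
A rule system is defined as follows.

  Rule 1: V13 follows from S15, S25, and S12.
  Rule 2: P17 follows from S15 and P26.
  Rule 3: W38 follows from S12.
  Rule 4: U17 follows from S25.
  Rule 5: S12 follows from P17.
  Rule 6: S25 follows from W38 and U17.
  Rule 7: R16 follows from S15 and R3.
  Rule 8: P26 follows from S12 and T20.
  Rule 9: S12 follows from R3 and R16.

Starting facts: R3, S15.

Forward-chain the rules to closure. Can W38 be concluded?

Yes

From S15 and R3, Rule 7 gives R16.
From R3 and R16, Rule 9 gives S12.
From S12, Rule 3 gives W38.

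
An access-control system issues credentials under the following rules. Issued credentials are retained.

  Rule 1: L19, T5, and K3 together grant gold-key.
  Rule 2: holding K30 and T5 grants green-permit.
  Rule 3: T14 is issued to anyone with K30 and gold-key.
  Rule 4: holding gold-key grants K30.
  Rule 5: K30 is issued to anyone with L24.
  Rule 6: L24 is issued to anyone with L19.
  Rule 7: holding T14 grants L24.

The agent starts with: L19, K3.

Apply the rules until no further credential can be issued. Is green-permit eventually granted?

green-permit would need K30 and T5 (Rule 2), but T5 is never granted.

No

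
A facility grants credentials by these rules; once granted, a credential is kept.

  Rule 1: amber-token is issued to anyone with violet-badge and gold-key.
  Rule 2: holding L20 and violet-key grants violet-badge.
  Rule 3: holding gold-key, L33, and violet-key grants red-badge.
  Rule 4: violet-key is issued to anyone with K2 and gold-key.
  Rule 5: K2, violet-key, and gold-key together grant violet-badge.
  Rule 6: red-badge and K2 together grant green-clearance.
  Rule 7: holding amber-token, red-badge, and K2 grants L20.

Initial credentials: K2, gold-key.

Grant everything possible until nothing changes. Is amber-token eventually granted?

Holding K2 and gold-key grants violet-key (Rule 4).
Holding K2, violet-key, and gold-key grants violet-badge (Rule 5).
Holding violet-badge and gold-key grants amber-token (Rule 1).

Yes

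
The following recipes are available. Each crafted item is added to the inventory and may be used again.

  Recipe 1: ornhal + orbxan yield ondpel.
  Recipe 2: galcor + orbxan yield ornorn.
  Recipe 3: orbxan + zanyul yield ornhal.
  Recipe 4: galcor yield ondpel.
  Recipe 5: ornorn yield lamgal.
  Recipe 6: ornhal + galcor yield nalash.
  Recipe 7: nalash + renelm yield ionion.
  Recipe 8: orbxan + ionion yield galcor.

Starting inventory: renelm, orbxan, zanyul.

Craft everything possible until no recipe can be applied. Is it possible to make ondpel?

orbxan + zanyul → ornhal (Recipe 3).
Using Recipe 1, ornhal and orbxan make ondpel.

Yes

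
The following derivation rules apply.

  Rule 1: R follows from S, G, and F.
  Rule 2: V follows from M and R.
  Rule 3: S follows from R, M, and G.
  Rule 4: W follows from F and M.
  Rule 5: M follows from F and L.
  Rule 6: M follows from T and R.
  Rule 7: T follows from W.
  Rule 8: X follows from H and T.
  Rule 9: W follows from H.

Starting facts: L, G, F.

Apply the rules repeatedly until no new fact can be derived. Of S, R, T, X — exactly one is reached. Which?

F and L hold, so M follows (Rule 5).
From F and M, Rule 4 gives W.
From W, Rule 7 gives T.
R would need S, G, and F (Rule 1), but S is never established. X would need H and T (Rule 8), but H is never established. S would need R, M, and G (Rule 3), but R is never established.

T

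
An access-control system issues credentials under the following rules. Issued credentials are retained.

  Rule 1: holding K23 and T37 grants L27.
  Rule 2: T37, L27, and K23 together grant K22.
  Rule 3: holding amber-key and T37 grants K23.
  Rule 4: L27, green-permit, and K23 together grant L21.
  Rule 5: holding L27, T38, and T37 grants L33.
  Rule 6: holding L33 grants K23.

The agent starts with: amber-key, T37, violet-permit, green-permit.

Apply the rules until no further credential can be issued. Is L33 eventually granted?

No

L33 would need L27, T38, and T37 (Rule 5), but T38 is never granted.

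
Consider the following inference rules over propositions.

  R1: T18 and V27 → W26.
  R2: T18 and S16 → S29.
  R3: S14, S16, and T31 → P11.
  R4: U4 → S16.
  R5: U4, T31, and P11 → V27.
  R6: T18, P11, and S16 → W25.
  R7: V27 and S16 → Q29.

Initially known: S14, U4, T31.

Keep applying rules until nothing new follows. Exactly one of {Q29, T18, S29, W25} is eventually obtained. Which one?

Q29

U4 holds, so S16 follows (R4).
S14, S16, and T31 hold, so P11 follows (R3).
From U4, T31, and P11, R5 gives V27.
V27 and S16 hold, so Q29 follows (R7).
No rule produces T18, and it is not given. S29 would need T18 and S16 (R2), but T18 is never established. W25 would need T18, P11, and S16 (R6), but T18 is never established.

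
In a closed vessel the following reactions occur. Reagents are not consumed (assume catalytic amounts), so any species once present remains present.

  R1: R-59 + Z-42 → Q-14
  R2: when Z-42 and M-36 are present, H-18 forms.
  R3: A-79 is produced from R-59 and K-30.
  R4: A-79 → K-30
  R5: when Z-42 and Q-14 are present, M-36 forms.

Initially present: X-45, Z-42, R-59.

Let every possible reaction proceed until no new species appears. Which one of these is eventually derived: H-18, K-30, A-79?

H-18

R-59 and Z-42 present → Q-14 forms (R1).
Z-42 and Q-14 present → M-36 forms (R5).
Z-42 and M-36 present → H-18 forms (R2).
A-79 would need R-59 and K-30 (R3), but K-30 never forms. K-30 would need A-79 (R4), but A-79 never forms.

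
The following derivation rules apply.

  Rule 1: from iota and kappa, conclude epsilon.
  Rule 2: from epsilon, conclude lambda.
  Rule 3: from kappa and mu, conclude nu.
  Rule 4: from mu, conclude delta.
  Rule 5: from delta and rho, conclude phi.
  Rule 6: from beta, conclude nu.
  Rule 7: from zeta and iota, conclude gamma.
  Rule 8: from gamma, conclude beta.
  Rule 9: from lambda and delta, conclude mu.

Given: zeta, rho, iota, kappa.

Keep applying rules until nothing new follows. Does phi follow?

phi would need delta and rho (Rule 5), but delta is never established.

No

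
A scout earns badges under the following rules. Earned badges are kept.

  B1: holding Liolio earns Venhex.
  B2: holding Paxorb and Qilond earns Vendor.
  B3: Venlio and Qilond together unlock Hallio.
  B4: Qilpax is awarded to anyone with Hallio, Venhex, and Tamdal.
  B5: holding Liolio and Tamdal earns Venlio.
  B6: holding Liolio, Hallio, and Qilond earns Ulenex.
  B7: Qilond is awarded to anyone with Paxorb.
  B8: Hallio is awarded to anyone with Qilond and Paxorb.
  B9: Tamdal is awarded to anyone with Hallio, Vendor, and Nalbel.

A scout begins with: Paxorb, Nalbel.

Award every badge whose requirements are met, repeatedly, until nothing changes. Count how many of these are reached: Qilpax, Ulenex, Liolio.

0

Qilpax would need Hallio, Venhex, and Tamdal (B4), but Venhex is never earned.
Ulenex would need Liolio, Hallio, and Qilond (B6), but Liolio is never earned.
No rule produces Liolio, and it is not given.
None of the 3 are reached.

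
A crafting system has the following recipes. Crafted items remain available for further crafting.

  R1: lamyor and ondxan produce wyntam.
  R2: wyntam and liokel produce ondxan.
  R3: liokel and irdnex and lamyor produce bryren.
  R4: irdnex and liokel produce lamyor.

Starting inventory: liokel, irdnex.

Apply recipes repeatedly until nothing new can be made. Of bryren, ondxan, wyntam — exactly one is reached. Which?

irdnex and liokel → lamyor (R4).
Using R3, liokel, irdnex, and lamyor make bryren.
ondxan would need wyntam and liokel (R2), but wyntam is never obtained. wyntam would need lamyor and ondxan (R1), but ondxan is never obtained.

bryren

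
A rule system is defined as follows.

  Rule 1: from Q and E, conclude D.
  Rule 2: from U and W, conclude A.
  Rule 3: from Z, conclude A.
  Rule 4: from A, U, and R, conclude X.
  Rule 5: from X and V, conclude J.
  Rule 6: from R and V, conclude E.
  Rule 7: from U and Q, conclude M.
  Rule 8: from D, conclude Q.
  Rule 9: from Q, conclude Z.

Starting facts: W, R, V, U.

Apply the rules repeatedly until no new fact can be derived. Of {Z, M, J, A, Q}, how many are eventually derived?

U and W hold, so A follows (Rule 2).
From A, U, and R, Rule 4 gives X.
X and V hold, so J follows (Rule 5).
Z would need Q (Rule 9), but Q is never established.
M would need U and Q (Rule 7), but Q is never established.
J: reached.
A: reached.
Q would need D (Rule 8), but D is never established.
Reached: J and A — 2 of the 5.

2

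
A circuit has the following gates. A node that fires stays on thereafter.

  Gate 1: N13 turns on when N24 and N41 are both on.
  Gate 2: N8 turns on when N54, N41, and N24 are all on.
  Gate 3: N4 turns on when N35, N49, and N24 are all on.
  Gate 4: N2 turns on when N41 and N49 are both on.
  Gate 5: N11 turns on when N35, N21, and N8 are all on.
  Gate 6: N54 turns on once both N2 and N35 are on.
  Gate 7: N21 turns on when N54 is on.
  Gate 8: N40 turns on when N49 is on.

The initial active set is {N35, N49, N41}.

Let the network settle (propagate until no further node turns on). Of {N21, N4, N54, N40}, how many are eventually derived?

Gate 4: N41 and N49 on → N2 on.
N49 is on, so N40 turns on (Gate 8).
Gate 6: N2 and N35 on → N54 on.
N54 is on, so N21 turns on (Gate 7).
N21: reached.
N4 would need N35, N49, and N24 (Gate 3), but N24 never turns on.
N54: reached.
N40: reached.
Reached: N21, N54, and N40 — 3 of the 4.

3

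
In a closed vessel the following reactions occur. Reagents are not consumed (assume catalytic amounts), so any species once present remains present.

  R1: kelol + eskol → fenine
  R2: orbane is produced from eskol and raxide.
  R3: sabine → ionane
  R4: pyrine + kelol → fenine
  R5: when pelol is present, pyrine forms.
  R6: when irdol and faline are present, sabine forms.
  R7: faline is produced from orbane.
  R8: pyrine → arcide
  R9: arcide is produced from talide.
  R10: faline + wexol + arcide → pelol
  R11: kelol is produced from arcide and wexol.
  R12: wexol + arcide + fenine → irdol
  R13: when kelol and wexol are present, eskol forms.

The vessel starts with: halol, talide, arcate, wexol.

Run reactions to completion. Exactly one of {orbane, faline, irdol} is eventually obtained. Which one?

talide present → arcide forms (R9).
arcide and wexol present → kelol forms (R11).
kelol and wexol present → eskol forms (R13).
kelol and eskol present → fenine forms (R1).
wexol, arcide, and fenine present → irdol forms (R12).
faline would need orbane (R7), but orbane never forms. orbane would need eskol and raxide (R2), but raxide never forms.

irdol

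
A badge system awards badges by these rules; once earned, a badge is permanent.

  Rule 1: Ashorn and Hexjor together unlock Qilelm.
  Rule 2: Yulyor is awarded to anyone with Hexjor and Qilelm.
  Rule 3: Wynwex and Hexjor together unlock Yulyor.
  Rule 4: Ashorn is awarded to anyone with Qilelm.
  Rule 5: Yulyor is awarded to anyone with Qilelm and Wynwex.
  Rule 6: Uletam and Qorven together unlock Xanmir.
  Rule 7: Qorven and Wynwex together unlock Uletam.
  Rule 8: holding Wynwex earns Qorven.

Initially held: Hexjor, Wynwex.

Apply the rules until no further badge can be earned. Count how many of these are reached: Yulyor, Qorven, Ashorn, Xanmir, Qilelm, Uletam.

With Wynwex and Hexjor, Yulyor is earned (Rule 3).
With Wynwex, Qorven is earned (Rule 8).
With Qorven and Wynwex, Uletam is earned (Rule 7).
With Uletam and Qorven, Xanmir is earned (Rule 6).
Yulyor: reached.
Qorven: reached.
Ashorn would need Qilelm (Rule 4), but Qilelm is never earned.
Xanmir: reached.
Qilelm would need Ashorn and Hexjor (Rule 1), but Ashorn is never earned.
Uletam: reached.
Reached: Yulyor, Qorven, Xanmir, and Uletam — 4 of the 6.

4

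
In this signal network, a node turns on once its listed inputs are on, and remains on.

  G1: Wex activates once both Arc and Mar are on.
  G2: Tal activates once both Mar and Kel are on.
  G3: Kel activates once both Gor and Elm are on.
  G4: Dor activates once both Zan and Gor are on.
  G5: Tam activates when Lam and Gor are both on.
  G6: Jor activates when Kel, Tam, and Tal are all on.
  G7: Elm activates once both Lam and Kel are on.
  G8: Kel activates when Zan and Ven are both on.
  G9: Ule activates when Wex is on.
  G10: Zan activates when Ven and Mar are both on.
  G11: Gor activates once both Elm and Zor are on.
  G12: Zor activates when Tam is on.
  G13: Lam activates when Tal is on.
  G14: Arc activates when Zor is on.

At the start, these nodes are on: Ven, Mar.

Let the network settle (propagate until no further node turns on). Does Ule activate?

Ule would need Wex (G9), but Wex never turns on.

No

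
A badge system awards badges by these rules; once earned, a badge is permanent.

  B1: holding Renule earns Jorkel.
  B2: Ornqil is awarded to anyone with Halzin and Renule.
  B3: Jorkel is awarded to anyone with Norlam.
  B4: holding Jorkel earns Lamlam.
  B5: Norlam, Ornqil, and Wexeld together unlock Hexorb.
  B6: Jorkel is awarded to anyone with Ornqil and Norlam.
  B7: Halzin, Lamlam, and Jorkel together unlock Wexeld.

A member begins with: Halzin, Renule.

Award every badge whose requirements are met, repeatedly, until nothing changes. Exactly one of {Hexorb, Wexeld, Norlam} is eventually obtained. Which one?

Wexeld

With Renule, Jorkel is earned (B1).
With Jorkel, Lamlam is earned (B4).
With Halzin, Lamlam, and Jorkel, Wexeld is earned (B7).
No rule produces Norlam, and it is not given. Hexorb would need Norlam, Ornqil, and Wexeld (B5), but Norlam is never earned.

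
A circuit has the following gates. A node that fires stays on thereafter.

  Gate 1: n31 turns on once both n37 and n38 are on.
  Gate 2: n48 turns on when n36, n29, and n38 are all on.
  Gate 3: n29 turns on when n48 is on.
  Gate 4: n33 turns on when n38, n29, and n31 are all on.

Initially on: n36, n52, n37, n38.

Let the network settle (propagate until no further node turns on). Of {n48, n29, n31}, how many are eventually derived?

1

Gate 1: n37 and n38 on → n31 on.
n48 would need n36, n29, and n38 (Gate 2), but n29 never turns on.
n29 would need n48 (Gate 3), but n48 never turns on.
n31: reached.
Reached: n31 — 1 of the 3.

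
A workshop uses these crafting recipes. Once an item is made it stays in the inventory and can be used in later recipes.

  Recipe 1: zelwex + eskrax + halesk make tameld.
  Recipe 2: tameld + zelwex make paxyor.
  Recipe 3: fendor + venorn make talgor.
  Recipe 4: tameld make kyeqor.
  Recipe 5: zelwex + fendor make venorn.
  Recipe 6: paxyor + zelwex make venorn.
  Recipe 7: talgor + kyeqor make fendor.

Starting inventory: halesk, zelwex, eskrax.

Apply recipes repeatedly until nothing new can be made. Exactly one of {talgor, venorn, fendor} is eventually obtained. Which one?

venorn

Using Recipe 1, zelwex, eskrax, and halesk make tameld.
tameld + zelwex → paxyor (Recipe 2).
Using Recipe 6, paxyor and zelwex make venorn.
fendor would need talgor and kyeqor (Recipe 7), but talgor is never obtained. talgor would need fendor and venorn (Recipe 3), but fendor is never obtained.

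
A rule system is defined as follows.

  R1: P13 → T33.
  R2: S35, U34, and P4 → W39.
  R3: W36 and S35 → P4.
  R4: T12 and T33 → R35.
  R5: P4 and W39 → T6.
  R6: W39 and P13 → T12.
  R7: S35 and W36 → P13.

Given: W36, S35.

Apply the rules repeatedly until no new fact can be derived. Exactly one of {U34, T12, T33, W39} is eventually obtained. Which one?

T33

S35 and W36 hold, so P13 follows (R7).
From P13, R1 gives T33.
No rule produces U34, and it is not given. T12 would need W39 and P13 (R6), but W39 is never established. W39 would need S35, U34, and P4 (R2), but U34 is never established.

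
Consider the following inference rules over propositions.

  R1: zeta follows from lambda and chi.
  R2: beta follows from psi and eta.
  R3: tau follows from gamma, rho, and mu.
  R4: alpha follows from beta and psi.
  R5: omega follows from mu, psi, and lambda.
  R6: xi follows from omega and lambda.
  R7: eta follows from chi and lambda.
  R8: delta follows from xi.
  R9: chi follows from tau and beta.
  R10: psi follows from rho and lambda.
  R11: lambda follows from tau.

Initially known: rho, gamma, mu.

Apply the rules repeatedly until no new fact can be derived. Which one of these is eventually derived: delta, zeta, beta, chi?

gamma, rho, and mu hold, so tau follows (R3).
From tau, R11 gives lambda.
From rho and lambda, R10 gives psi.
mu, psi, and lambda hold, so omega follows (R5).
omega and lambda hold, so xi follows (R6).
xi holds, so delta follows (R8).
beta would need psi and eta (R2), but eta is never established. chi would need tau and beta (R9), but beta is never established. zeta would need lambda and chi (R1), but chi is never established.

delta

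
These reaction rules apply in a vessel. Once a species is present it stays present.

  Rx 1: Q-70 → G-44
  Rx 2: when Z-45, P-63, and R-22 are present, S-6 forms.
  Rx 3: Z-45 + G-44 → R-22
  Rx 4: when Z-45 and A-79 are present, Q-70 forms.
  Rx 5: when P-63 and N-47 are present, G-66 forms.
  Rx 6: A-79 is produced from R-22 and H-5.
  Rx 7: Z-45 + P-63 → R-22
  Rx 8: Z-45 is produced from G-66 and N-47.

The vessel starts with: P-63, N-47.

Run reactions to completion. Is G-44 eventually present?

No

G-44 would need Q-70 (Rx 1), but Q-70 never forms.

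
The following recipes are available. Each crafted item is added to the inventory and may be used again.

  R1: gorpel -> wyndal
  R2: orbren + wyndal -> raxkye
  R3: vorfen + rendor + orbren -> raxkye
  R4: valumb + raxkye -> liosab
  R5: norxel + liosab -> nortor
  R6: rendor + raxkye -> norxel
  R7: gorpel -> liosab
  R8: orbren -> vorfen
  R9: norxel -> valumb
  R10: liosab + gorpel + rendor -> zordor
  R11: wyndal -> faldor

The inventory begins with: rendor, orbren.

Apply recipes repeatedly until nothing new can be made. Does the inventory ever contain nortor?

Yes

orbren -> vorfen (R8).
Using R3, vorfen, rendor, and orbren make raxkye.
Using R6, rendor and raxkye make norxel.
norxel -> valumb (R9).
Using R4, valumb and raxkye make liosab.
norxel + liosab -> nortor (R5).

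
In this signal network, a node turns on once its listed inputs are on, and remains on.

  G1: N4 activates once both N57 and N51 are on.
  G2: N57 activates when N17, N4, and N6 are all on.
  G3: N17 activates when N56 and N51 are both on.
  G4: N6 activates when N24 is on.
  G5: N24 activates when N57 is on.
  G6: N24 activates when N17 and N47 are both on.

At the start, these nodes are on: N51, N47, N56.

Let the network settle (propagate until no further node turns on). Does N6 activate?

Yes

G3: N56 and N51 on → N17 on.
G6: N17 and N47 on → N24 on.
G4: N24 on → N6 on.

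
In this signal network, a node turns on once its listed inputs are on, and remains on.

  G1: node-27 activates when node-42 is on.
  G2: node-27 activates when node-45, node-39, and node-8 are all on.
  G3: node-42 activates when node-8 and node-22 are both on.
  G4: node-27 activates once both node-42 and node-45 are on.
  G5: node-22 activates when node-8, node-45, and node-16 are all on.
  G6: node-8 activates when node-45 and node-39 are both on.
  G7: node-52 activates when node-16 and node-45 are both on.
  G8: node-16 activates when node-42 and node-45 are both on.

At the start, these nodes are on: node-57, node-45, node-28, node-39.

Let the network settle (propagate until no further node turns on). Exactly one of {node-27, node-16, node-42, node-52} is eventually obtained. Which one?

node-27

node-45 and node-39 are on, so node-8 activates (G6).
node-45, node-39, and node-8 are on, so node-27 activates (G2).
node-42 would need node-8 and node-22 (G3), but node-22 never turns on. node-16 would need node-42 and node-45 (G8), but node-42 never turns on. node-52 would need node-16 and node-45 (G7), but node-16 never turns on.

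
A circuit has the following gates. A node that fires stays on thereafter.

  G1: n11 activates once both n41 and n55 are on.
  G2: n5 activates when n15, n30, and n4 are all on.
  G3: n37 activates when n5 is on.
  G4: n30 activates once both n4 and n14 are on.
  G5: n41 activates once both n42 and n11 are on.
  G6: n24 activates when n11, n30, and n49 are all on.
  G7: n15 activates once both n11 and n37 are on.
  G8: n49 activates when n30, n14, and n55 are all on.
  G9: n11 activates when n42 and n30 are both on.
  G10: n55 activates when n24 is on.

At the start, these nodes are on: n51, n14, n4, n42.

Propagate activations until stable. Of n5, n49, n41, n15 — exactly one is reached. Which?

n41

n4 and n14 are on, so n30 activates (G4).
G9: n42 and n30 on → n11 on.
n42 and n11 are on, so n41 activates (G5).
n49 would need n30, n14, and n55 (G8), but n55 never turns on. n15 would need n11 and n37 (G7), but n37 never turns on. n5 would need n15, n30, and n4 (G2), but n15 never turns on.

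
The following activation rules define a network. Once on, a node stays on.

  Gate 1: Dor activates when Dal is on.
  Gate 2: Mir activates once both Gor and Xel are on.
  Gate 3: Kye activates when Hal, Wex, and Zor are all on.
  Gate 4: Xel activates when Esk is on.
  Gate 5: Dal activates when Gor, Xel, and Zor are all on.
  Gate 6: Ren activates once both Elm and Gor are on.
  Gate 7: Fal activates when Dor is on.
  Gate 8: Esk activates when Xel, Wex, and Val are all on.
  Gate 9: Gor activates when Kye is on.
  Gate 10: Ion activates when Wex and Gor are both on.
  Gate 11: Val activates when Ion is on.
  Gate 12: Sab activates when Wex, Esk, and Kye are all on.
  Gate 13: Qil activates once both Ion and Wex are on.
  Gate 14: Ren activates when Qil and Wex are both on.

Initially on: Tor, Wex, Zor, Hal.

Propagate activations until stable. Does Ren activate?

Gate 3: Hal, Wex, and Zor on → Kye on.
Kye is on, so Gor activates (Gate 9).
Wex and Gor are on, so Ion activates (Gate 10).
Ion and Wex are on, so Qil activates (Gate 13).
Qil and Wex are on, so Ren activates (Gate 14).

Yes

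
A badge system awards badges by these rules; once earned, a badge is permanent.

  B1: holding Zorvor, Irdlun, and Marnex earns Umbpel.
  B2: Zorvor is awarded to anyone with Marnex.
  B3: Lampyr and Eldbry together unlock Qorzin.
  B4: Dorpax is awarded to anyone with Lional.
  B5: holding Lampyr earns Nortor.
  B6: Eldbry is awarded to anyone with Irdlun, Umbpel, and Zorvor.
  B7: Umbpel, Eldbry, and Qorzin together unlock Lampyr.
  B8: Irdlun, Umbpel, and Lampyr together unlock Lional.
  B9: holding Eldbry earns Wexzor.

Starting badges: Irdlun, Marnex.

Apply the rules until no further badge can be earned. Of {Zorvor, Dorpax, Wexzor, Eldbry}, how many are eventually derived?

With Marnex, Zorvor is earned (B2).
With Zorvor, Irdlun, and Marnex, Umbpel is earned (B1).
With Irdlun, Umbpel, and Zorvor, Eldbry is earned (B6).
With Eldbry, Wexzor is earned (B9).
Zorvor: reached.
Dorpax would need Lional (B4), but Lional is never earned.
Wexzor: reached.
Eldbry: reached.
Reached: Zorvor, Wexzor, and Eldbry — 3 of the 4.

3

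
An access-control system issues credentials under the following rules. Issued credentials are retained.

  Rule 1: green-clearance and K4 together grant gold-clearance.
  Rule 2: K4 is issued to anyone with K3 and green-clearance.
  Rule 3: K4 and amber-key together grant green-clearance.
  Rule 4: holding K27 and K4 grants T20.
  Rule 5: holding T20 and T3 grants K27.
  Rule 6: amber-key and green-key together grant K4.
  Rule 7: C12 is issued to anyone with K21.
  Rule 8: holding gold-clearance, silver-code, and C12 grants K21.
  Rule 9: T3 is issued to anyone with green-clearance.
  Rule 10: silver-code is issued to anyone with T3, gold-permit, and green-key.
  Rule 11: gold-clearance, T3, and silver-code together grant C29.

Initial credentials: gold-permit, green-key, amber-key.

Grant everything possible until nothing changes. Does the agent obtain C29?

Yes

Holding amber-key and green-key grants K4 (Rule 6).
Holding K4 and amber-key grants green-clearance (Rule 3).
Holding green-clearance and K4 grants gold-clearance (Rule 1).
Holding green-clearance grants T3 (Rule 9).
Holding T3, gold-permit, and green-key grants silver-code (Rule 10).
Holding gold-clearance, T3, and silver-code grants C29 (Rule 11).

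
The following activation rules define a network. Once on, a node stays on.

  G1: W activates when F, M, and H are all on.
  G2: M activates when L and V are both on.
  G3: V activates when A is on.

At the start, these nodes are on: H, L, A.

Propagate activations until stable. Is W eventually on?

No

W would need F, M, and H (G1), but F never turns on.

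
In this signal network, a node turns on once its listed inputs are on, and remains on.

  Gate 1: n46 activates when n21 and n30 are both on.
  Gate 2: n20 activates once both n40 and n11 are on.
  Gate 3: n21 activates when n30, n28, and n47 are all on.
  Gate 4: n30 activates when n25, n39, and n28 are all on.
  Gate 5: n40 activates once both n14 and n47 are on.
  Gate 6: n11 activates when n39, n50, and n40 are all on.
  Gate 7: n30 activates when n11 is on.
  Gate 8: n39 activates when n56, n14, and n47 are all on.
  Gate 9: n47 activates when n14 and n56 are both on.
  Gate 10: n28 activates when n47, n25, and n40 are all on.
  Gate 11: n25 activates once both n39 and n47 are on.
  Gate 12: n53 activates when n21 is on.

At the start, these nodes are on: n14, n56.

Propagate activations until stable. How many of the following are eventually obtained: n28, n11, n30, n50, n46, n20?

3

n14 and n56 are on, so n47 activates (Gate 9).
Gate 8: n56, n14, and n47 on → n39 on.
n14 and n47 are on, so n40 activates (Gate 5).
n39 and n47 are on, so n25 activates (Gate 11).
Gate 10: n47, n25, and n40 on → n28 on.
n25, n39, and n28 are on, so n30 activates (Gate 4).
n30, n28, and n47 are on, so n21 activates (Gate 3).
Gate 1: n21 and n30 on → n46 on.
n28: reached.
n11 would need n39, n50, and n40 (Gate 6), but n50 never turns on.
n30: reached.
No rule produces n50, and it is not given.
n46: reached.
n20 would need n40 and n11 (Gate 2), but n11 never turns on.
Reached: n28, n30, and n46 — 3 of the 6.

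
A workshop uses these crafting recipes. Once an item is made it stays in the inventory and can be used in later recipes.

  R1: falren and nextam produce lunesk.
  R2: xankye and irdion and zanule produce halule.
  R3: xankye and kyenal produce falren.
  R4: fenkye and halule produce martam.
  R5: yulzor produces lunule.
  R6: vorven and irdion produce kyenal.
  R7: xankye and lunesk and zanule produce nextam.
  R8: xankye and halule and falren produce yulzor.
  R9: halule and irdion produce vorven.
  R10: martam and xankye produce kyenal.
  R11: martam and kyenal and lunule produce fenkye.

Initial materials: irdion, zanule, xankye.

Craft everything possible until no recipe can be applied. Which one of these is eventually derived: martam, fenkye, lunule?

xankye and irdion and zanule → halule (R2).
halule and irdion → vorven (R9).
Using R6, vorven and irdion make kyenal.
xankye and kyenal → falren (R3).
Using R8, xankye, halule, and falren make yulzor.
Using R5, yulzor makes lunule.
martam would need fenkye and halule (R4), but fenkye is never obtained. fenkye would need martam, kyenal, and lunule (R11), but martam is never obtained.

lunule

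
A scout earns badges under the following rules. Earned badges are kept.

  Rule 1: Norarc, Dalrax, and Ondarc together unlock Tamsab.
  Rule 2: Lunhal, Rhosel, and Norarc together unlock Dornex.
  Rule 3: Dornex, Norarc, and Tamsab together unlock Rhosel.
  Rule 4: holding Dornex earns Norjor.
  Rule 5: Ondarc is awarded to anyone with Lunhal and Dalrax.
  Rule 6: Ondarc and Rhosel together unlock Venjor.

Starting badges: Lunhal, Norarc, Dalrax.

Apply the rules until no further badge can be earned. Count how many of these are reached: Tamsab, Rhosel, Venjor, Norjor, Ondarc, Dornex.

2

With Lunhal and Dalrax, Ondarc is earned (Rule 5).
With Norarc, Dalrax, and Ondarc, Tamsab is earned (Rule 1).
Tamsab: reached.
Rhosel would need Dornex, Norarc, and Tamsab (Rule 3), but Dornex is never earned.
Venjor would need Ondarc and Rhosel (Rule 6), but Rhosel is never earned.
Norjor would need Dornex (Rule 4), but Dornex is never earned.
Ondarc: reached.
Dornex would need Lunhal, Rhosel, and Norarc (Rule 2), but Rhosel is never earned.
Reached: Tamsab and Ondarc — 2 of the 6.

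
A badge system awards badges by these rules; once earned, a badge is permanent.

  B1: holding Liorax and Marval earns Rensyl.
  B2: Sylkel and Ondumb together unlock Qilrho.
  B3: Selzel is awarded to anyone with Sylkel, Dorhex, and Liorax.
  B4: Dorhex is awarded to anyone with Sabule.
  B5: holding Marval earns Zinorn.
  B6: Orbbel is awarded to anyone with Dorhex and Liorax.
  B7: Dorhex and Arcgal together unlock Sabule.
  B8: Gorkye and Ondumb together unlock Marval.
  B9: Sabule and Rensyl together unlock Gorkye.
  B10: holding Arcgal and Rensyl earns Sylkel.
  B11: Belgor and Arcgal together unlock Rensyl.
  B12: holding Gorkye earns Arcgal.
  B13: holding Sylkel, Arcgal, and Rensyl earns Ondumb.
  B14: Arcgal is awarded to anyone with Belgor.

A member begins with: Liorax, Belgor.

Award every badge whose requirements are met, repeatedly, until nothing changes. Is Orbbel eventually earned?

No

Orbbel would need Dorhex and Liorax (B6), but Dorhex is never earned.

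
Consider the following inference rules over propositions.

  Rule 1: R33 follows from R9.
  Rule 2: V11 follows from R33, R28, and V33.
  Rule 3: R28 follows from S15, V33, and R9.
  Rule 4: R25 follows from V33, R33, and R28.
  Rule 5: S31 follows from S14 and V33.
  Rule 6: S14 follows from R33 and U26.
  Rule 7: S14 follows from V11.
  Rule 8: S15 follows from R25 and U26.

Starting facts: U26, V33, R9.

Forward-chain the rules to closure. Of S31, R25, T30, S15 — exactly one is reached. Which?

From R9, Rule 1 gives R33.
R33 and U26 hold, so S14 follows (Rule 6).
From S14 and V33, Rule 5 gives S31.
S15 would need R25 and U26 (Rule 8), but R25 is never established. R25 would need V33, R33, and R28 (Rule 4), but R28 is never established. No rule produces T30, and it is not given.

S31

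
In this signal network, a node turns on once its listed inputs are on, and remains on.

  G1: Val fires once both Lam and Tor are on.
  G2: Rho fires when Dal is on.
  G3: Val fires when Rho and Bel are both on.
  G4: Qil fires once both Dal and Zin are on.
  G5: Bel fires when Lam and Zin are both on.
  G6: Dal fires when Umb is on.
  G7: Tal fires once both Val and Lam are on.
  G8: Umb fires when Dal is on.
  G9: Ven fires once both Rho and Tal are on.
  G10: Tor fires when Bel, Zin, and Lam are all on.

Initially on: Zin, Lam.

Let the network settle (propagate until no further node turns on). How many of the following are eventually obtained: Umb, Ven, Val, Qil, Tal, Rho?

G5: Lam and Zin on → Bel on.
Bel, Zin, and Lam are on, so Tor fires (G10).
G1: Lam and Tor on → Val on.
Val and Lam are on, so Tal fires (G7).
Umb would need Dal (G8), but Dal never turns on.
Ven would need Rho and Tal (G9), but Rho never turns on.
Val: reached.
Qil would need Dal and Zin (G4), but Dal never turns on.
Tal: reached.
Rho would need Dal (G2), but Dal never turns on.
Reached: Val and Tal — 2 of the 6.

2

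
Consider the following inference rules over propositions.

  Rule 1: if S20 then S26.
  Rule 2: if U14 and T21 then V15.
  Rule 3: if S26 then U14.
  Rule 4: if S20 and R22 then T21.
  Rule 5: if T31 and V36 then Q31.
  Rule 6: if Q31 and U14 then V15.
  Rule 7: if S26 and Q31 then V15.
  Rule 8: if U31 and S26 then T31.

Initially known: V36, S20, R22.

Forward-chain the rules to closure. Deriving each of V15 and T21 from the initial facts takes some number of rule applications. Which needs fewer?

T21

T21: S20 and R22 hold, so T21 follows (Rule 4). [1 rule application]
V15: S20 holds, so S26 follows (Rule 1). S20 and R22 hold, so T21 follows (Rule 4). S26 holds, so U14 follows (Rule 3). U14 and T21 hold, so V15 follows (Rule 2). [4 rule applications]
T21 needs fewer.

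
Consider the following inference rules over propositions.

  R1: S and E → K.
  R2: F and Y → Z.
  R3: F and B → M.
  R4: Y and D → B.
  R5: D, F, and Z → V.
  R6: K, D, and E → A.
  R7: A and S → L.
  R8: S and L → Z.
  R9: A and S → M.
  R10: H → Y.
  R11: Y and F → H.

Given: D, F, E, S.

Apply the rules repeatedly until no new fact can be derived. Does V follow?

Yes

S and E hold, so K follows (R1).
K, D, and E hold, so A follows (R6).
From A and S, R7 gives L.
From S and L, R8 gives Z.
D, F, and Z hold, so V follows (R5).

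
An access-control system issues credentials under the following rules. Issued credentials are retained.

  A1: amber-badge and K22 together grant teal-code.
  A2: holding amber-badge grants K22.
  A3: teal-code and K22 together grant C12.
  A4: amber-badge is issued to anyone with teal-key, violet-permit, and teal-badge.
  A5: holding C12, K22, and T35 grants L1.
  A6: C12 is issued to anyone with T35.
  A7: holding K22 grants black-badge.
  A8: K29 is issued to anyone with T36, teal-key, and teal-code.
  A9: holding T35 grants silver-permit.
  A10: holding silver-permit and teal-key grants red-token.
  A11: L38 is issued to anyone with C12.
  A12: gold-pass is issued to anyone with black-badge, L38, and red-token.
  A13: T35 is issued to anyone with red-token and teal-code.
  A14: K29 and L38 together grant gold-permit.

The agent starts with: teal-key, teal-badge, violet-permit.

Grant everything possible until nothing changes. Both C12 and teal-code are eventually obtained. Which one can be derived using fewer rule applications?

teal-code

teal-code: Holding teal-key, violet-permit, and teal-badge grants amber-badge (A4). Holding amber-badge grants K22 (A2). Holding amber-badge and K22 grants teal-code (A1). [3 rule applications]
C12: Holding teal-key, violet-permit, and teal-badge grants amber-badge (A4). Holding amber-badge grants K22 (A2). Holding amber-badge and K22 grants teal-code (A1). Holding teal-code and K22 grants C12 (A3). [4 rule applications]
teal-code needs fewer.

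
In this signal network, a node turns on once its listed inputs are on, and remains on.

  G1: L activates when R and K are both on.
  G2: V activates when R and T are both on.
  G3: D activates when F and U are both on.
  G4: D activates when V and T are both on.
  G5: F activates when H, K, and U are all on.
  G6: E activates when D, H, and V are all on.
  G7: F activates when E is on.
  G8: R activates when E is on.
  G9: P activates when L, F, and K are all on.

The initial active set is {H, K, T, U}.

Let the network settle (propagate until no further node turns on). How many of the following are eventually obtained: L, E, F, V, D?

H, K, and U are on, so F activates (G5).
G3: F and U on → D on.
L would need R and K (G1), but R never turns on.
E would need D, H, and V (G6), but V never turns on.
F: reached.
V would need R and T (G2), but R never turns on.
D: reached.
Reached: F and D — 2 of the 5.

2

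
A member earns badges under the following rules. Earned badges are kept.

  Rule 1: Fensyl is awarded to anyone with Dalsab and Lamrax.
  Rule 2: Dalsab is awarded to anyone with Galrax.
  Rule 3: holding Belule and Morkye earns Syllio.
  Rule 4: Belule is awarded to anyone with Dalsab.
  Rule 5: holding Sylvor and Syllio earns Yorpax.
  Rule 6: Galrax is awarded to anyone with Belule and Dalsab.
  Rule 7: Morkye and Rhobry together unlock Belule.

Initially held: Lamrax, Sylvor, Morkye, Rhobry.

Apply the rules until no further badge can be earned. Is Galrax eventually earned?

No

Galrax would need Belule and Dalsab (Rule 6), but Dalsab is never earned.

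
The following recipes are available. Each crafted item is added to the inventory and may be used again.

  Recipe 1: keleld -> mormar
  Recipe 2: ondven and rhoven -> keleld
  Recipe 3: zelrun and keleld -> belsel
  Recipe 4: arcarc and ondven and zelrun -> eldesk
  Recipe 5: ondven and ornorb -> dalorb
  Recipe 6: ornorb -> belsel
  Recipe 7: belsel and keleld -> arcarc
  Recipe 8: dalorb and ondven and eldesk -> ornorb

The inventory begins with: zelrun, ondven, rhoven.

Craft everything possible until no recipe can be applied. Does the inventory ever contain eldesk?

Yes

ondven and rhoven -> keleld (Recipe 2).
Using Recipe 3, zelrun and keleld make belsel.
Using Recipe 7, belsel and keleld make arcarc.
arcarc and ondven and zelrun -> eldesk (Recipe 4).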